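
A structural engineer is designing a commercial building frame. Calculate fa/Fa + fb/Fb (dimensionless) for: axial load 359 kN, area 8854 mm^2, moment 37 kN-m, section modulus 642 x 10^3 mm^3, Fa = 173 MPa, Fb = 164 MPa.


f_a = P / A = 359000.0 / 8854 = 40.5466 MPa
f_b = M / S = 37000000.0 / 642000.0 = 57.6324 MPa
Ratio = f_a / Fa + f_b / Fb
= 40.5466 / 173 + 57.6324 / 164
= 0.5858 (dimensionless)

0.5858 (dimensionless)


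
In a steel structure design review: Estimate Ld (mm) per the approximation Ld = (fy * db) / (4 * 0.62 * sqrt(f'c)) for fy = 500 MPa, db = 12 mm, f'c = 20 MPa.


Ld = (fy * db) / (4 * 0.62 * sqrt(f'c))
= (500 * 12) / (4 * 0.62 * sqrt(20))
= 6000 / 11.0909
= 540.98 mm

540.98 mm


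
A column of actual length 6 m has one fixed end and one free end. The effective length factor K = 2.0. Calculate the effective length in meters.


L_eff = K * L
= 2.0 * 6
= 12.0 m

12.0 m


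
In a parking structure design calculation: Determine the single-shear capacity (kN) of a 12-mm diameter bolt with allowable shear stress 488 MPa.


A = pi * d^2 / 4 = pi * 12^2 / 4 = 113.0973 mm^2
V = f_v * A / 1000 = 488 * 113.0973 / 1000
= 55.1915 kN

55.1915 kN


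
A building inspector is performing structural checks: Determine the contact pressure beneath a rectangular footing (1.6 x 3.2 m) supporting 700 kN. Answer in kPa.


A = 1.6 * 3.2 = 5.12 m^2
q = P / A = 700 / 5.12
= 136.7187 kPa

136.7187 kPa


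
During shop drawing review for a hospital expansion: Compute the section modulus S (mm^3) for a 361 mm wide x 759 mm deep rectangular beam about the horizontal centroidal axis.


S = b * h^2 / 6
= 361 * 759^2 / 6
= 361 * 576081 / 6
= 34660873.5 mm^3

34660873.5 mm^3


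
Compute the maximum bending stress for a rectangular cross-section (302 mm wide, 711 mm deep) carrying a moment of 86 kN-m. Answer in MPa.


I = b * h^3 / 12 = 302 * 711^3 / 12 = 9045540013.5 mm^4
y = h / 2 = 711 / 2 = 355.5 mm
M = 86 kN-m = 86000000.0 N-mm
sigma = M * y / I = 86000000.0 * 355.5 / 9045540013.5
= 3.38 MPa

3.38 MPa


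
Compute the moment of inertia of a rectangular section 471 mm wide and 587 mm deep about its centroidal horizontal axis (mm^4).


I = b * h^3 / 12
= 471 * 587^3 / 12
= 471 * 202262003 / 12
= 7938783617.75 mm^4

7938783617.75 mm^4


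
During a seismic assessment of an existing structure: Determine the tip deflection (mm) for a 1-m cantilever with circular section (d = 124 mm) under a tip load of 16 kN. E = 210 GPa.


I = pi * d^4 / 64 = pi * 124^4 / 64 = 11605307.16 mm^4
L = 1000.0 mm, P = 16000.0 N, E = 210000.0 MPa
delta = P * L^3 / (3 * E * I)
= 16000.0 * 1000.0^3 / (3 * 210000.0 * 11605307.16)
= 2.1884 mm

2.1884 mm


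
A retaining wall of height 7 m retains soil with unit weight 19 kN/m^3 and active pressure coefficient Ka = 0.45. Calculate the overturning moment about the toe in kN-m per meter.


Pa = 0.5 * Ka * gamma * H^2
= 0.5 * 0.45 * 19 * 7^2
= 209.475 kN/m
Arm = H / 3 = 7 / 3 = 2.3333 m
Mo = Pa * arm = Pa * H / 3 = 209.475 * 7 / 3 = 488.775 kN-m/m

488.775 kN-m/m


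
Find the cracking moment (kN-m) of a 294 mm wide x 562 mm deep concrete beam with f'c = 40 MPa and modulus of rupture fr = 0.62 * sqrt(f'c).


fr = 0.62 * sqrt(40) = 0.62 * 6.3246 = 3.9212 MPa
I = 294 * 562^3 / 12 = 4348856036.0 mm^4
y_t = 281.0 mm
M_cr = fr * I / y_t = 3.9212 * 4348856036.0 / 281.0 N-mm
= 60.6863 kN-m

60.6863 kN-m


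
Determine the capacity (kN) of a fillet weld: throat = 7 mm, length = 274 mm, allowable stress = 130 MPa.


Strength = throat * length * allowable stress
= 7 * 274 * 130 N
= 249340 N
= 249.34 kN

249.34 kN


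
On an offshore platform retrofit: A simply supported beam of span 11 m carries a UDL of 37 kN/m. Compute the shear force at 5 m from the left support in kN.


R_A = w * L / 2 = 37 * 11 / 2 = 203.5 kN
V(x) = R_A - w * x = 203.5 - 37 * 5
= 18.5 kN

18.5 kN


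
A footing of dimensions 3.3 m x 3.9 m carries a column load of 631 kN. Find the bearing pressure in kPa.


A = 3.3 * 3.9 = 12.87 m^2
q = P / A = 631 / 12.87
= 49.0287 kPa

49.0287 kPa


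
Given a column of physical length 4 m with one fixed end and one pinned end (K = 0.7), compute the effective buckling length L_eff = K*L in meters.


L_eff = K * L
= 0.7 * 4
= 2.8 m

2.8 m


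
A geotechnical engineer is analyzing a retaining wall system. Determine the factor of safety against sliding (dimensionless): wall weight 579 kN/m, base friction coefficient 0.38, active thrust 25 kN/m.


Resisting force = mu * W = 0.38 * 579 = 220.02 kN/m
FOS = Resisting / Driving = 220.02 / 25
= 8.8008 (dimensionless)

8.8008 (dimensionless)


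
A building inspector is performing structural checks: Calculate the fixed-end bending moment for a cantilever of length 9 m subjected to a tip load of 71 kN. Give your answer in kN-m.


For a cantilever with a point load at the free end:
M_max = P * L = 71 * 9 = 639 kN-m

639 kN-m


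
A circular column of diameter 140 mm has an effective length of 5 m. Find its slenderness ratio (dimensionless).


Radius of gyration r = d / 4 = 140 / 4 = 35.0 mm
L_eff = 5000.0 mm
Slenderness ratio = L / r = 5000.0 / 35.0 = 142.86 (dimensionless)

142.86 (dimensionless)


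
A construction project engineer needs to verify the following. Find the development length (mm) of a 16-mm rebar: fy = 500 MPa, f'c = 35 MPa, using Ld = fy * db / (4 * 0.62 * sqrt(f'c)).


Ld = (fy * db) / (4 * 0.62 * sqrt(f'c))
= (500 * 16) / (4 * 0.62 * sqrt(35))
= 8000 / 14.6719
= 545.26 mm

545.26 mm


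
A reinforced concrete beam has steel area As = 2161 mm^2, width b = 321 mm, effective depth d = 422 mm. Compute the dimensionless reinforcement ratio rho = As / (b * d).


rho = As / (b * d)
= 2161 / (321 * 422)
= 2161 / 135462
= 0.015953 (dimensionless)

0.015953 (dimensionless)


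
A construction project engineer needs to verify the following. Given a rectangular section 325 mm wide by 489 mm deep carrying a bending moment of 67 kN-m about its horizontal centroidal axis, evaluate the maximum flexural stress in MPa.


I = b * h^3 / 12 = 325 * 489^3 / 12 = 3166858743.75 mm^4
y = h / 2 = 489 / 2 = 244.5 mm
M = 67 kN-m = 67000000.0 N-mm
sigma = M * y / I = 67000000.0 * 244.5 / 3166858743.75
= 5.17 MPa

5.17 MPa


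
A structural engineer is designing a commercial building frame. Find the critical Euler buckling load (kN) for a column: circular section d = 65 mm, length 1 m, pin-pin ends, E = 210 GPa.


I = pi * d^4 / 64 = 876240.51 mm^4
L = 1000.0 mm
P_cr = pi^2 * E * I / L^2
= 9.8696 * 210000.0 * 876240.51 / 1000.0^2
= 1816110.9 N = 1816.1109 kN

1816.1109 kN


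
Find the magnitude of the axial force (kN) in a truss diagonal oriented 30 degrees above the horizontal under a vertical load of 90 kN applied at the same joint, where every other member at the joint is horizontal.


At the joint, only the diagonal has a vertical component, so vertical equilibrium gives:
F * sin(30) = 90
F = 90 / sin(30)
= 90 / 0.5
= 180.0 kN

180.0 kN


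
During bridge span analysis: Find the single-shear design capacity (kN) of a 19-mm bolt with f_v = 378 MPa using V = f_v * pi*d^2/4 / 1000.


A = pi * d^2 / 4 = pi * 19^2 / 4 = 283.5287 mm^2
V = f_v * A / 1000 = 378 * 283.5287 / 1000
= 107.1739 kN

107.1739 kN


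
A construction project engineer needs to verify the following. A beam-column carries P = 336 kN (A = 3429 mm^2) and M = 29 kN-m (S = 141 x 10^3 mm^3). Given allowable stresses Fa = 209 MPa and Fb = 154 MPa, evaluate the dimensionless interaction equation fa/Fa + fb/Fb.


f_a = P / A = 336000.0 / 3429 = 97.9878 MPa
f_b = M / S = 29000000.0 / 141000.0 = 205.6738 MPa
Ratio = f_a / Fa + f_b / Fb
= 97.9878 / 209 + 205.6738 / 154
= 1.8044 (dimensionless)

1.8044 (dimensionless)


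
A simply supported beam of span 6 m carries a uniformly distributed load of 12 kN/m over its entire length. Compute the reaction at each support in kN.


Total load = w * L = 12 * 6 = 72 kN
By symmetry, each reaction R = total / 2 = 72 / 2 = 36.0 kN

36.0 kN


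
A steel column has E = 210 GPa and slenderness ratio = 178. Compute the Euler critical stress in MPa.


sigma_cr = pi^2 * E / lambda^2
= 9.8696 * 210000.0 / 178^2
= 9.8696 * 210000.0 / 31684
= 65.4153 MPa

65.4153 MPa


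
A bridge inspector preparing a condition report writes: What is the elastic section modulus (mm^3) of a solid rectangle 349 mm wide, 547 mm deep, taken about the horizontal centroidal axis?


S = b * h^2 / 6
= 349 * 547^2 / 6
= 349 * 299209 / 6
= 17403990.17 mm^3

17403990.17 mm^3


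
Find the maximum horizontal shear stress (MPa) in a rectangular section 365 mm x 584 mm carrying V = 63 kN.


A = b * h = 365 * 584 = 213160 mm^2
V = 63 kN = 63000.0 N
tau_max = 1.5 * V / A = 1.5 * 63000.0 / 213160
= 0.4433 MPa

0.4433 MPa


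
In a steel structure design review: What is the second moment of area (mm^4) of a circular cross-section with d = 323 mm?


r = d / 2 = 323 / 2 = 161.5 mm
I = pi * r^4 / 4 = pi * 161.5^4 / 4
= 534293619.67 mm^4

534293619.67 mm^4


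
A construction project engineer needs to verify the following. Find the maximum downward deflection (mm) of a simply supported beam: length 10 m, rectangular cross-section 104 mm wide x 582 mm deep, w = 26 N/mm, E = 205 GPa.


I = 104 * 582^3 / 12 = 1708523856.0 mm^4
L = 10000.0 mm, w = 26 N/mm, E = 205000.0 MPa
delta = 5 * w * L^4 / (384 * E * I)
= 5 * 26 * 10000.0^4 / (384 * 205000.0 * 1708523856.0)
= 9.6658 mm

9.6658 mm


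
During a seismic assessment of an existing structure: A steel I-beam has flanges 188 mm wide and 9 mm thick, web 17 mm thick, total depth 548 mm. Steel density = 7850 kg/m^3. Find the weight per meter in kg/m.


A_flanges = 2 * 188 * 9 = 3384 mm^2
A_web = (548 - 2 * 9) * 17 = 9010 mm^2
A_total = 3384 + 9010 = 12394 mm^2 = 0.012394 m^2
Weight = rho * A = 7850 * 0.012394 = 97.2929 kg/m

97.2929 kg/m


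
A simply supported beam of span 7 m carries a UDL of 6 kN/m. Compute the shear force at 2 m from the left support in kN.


R_A = w * L / 2 = 6 * 7 / 2 = 21.0 kN
V(x) = R_A - w * x = 21.0 - 6 * 2
= 9.0 kN

9.0 kN


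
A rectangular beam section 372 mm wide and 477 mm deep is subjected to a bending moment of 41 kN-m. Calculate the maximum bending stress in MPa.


I = b * h^3 / 12 = 372 * 477^3 / 12 = 3364471323.0 mm^4
y = h / 2 = 477 / 2 = 238.5 mm
M = 41 kN-m = 41000000.0 N-mm
sigma = M * y / I = 41000000.0 * 238.5 / 3364471323.0
= 2.91 MPa

2.91 MPa


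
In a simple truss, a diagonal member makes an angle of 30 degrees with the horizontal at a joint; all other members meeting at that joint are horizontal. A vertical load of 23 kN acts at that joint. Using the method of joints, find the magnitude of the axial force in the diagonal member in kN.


At the joint, only the diagonal has a vertical component, so vertical equilibrium gives:
F * sin(30) = 23
F = 23 / sin(30)
= 23 / 0.5
= 46.0 kN

46.0 kN


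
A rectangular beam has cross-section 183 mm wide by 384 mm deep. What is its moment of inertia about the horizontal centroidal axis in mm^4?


I = b * h^3 / 12
= 183 * 384^3 / 12
= 183 * 56623104 / 12
= 863502336.0 mm^4

863502336.0 mm^4


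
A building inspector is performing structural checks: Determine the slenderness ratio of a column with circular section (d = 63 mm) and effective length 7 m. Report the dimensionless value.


Radius of gyration r = d / 4 = 63 / 4 = 15.75 mm
L_eff = 7000.0 mm
Slenderness ratio = L / r = 7000.0 / 15.75 = 444.44 (dimensionless)

444.44 (dimensionless)


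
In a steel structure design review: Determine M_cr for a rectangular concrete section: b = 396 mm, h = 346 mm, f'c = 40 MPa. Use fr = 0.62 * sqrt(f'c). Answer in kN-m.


fr = 0.62 * sqrt(40) = 0.62 * 6.3246 = 3.9212 MPa
I = 396 * 346^3 / 12 = 1366917288.0 mm^4
y_t = 173.0 mm
M_cr = fr * I / y_t = 3.9212 * 1366917288.0 / 173.0 N-mm
= 30.9826 kN-m

30.9826 kN-m


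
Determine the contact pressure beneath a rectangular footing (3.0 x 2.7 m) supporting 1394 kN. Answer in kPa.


A = 3.0 * 2.7 = 8.1 m^2
q = P / A = 1394 / 8.1
= 172.0988 kPa

172.0988 kPa


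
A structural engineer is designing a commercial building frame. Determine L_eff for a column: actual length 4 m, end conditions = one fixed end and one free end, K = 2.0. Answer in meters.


L_eff = K * L
= 2.0 * 4
= 8.0 m

8.0 m


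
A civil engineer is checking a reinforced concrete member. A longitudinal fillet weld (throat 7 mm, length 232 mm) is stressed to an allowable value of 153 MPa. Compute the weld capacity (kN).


Strength = throat * length * allowable stress
= 7 * 232 * 153 N
= 248472 N
= 248.47 kN

248.47 kN


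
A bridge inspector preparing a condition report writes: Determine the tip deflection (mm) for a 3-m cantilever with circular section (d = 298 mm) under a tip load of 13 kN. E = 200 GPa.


I = pi * d^4 / 64 = pi * 298^4 / 64 = 387110503.31 mm^4
L = 3000.0 mm, P = 13000.0 N, E = 200000.0 MPa
delta = P * L^3 / (3 * E * I)
= 13000.0 * 3000.0^3 / (3 * 200000.0 * 387110503.31)
= 1.5112 mm

1.5112 mm


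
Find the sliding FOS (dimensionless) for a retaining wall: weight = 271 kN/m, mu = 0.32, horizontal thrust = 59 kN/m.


Resisting force = mu * W = 0.32 * 271 = 86.72 kN/m
FOS = Resisting / Driving = 86.72 / 59
= 1.4698 (dimensionless)

1.4698 (dimensionless)


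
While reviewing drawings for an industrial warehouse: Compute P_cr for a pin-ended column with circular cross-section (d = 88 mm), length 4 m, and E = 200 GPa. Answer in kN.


I = pi * d^4 / 64 = 2943747.71 mm^4
L = 4000.0 mm
P_cr = pi^2 * E * I / L^2
= 9.8696 * 200000.0 * 2943747.71 / 4000.0^2
= 363170.32 N = 363.1703 kN

363.1703 kN


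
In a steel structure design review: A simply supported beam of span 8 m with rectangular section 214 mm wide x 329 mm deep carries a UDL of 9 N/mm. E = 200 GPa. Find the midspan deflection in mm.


I = 214 * 329^3 / 12 = 635067987.17 mm^4
L = 8000.0 mm, w = 9 N/mm, E = 200000.0 MPa
delta = 5 * w * L^4 / (384 * E * I)
= 5 * 9 * 8000.0^4 / (384 * 200000.0 * 635067987.17)
= 3.7791 mm

3.7791 mm


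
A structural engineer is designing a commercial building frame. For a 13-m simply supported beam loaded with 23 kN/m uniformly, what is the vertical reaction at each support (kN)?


Total load = w * L = 23 * 13 = 299 kN
By symmetry, each reaction R = total / 2 = 299 / 2 = 149.5 kN

149.5 kN


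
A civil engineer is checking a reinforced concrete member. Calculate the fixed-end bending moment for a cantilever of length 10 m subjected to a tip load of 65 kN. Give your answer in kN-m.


For a cantilever with a point load at the free end:
M_max = P * L = 65 * 10 = 650 kN-m

650 kN-m


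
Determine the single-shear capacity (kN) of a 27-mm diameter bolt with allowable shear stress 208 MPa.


A = pi * d^2 / 4 = pi * 27^2 / 4 = 572.5553 mm^2
V = f_v * A / 1000 = 208 * 572.5553 / 1000
= 119.0915 kN

119.0915 kN


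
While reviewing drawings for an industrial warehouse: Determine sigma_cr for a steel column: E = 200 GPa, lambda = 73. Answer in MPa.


sigma_cr = pi^2 * E / lambda^2
= 9.8696 * 200000.0 / 73^2
= 9.8696 * 200000.0 / 5329
= 370.4111 MPa

370.4111 MPa


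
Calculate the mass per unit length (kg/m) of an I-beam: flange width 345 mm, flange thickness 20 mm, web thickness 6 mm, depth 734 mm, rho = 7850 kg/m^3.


A_flanges = 2 * 345 * 20 = 13800 mm^2
A_web = (734 - 2 * 20) * 6 = 4164 mm^2
A_total = 13800 + 4164 = 17964 mm^2 = 0.017964 m^2
Weight = rho * A = 7850 * 0.017964 = 141.0174 kg/m

141.0174 kg/m


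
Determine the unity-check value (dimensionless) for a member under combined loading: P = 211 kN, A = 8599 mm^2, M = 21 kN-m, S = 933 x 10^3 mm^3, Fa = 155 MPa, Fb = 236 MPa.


f_a = P / A = 211000.0 / 8599 = 24.5377 MPa
f_b = M / S = 21000000.0 / 933000.0 = 22.508 MPa
Ratio = f_a / Fa + f_b / Fb
= 24.5377 / 155 + 22.508 / 236
= 0.2537 (dimensionless)

0.2537 (dimensionless)


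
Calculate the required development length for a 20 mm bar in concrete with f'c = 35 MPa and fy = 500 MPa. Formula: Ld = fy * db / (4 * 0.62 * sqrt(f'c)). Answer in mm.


Ld = (fy * db) / (4 * 0.62 * sqrt(f'c))
= (500 * 20) / (4 * 0.62 * sqrt(35))
= 10000 / 14.6719
= 681.58 mm

681.58 mm


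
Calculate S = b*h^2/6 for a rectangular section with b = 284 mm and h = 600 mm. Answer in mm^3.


S = b * h^2 / 6
= 284 * 600^2 / 6
= 284 * 360000 / 6
= 17040000.0 mm^3

17040000.0 mm^3


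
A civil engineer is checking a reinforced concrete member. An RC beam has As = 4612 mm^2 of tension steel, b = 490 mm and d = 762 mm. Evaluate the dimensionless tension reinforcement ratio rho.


rho = As / (b * d)
= 4612 / (490 * 762)
= 4612 / 373380
= 0.012352 (dimensionless)

0.012352 (dimensionless)


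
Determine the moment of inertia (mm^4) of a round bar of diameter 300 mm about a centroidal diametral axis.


r = d / 2 = 300 / 2 = 150.0 mm
I = pi * r^4 / 4 = pi * 150.0^4 / 4
= 397607820.22 mm^4

397607820.22 mm^4


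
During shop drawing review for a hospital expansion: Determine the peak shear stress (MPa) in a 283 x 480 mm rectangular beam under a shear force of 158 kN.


A = b * h = 283 * 480 = 135840 mm^2
V = 158 kN = 158000.0 N
tau_max = 1.5 * V / A = 1.5 * 158000.0 / 135840
= 1.7447 MPa

1.7447 MPa


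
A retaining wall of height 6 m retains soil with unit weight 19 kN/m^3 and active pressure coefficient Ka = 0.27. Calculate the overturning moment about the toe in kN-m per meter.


Pa = 0.5 * Ka * gamma * H^2
= 0.5 * 0.27 * 19 * 6^2
= 92.34 kN/m
Arm = H / 3 = 6 / 3 = 2.0 m
Mo = Pa * arm = Pa * H / 3 = 92.34 * 6 / 3 = 184.68 kN-m/m

184.68 kN-m/m


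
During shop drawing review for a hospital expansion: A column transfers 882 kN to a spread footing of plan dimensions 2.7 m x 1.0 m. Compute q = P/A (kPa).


A = 2.7 * 1.0 = 2.7 m^2
q = P / A = 882 / 2.7
= 326.6667 kPa

326.6667 kPa


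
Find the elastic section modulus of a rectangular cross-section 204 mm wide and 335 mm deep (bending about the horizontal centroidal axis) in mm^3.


S = b * h^2 / 6
= 204 * 335^2 / 6
= 204 * 112225 / 6
= 3815650.0 mm^3

3815650.0 mm^3


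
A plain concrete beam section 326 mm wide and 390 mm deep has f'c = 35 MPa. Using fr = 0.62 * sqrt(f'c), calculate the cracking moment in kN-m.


fr = 0.62 * sqrt(35) = 0.62 * 5.9161 = 3.668 MPa
I = 326 * 390^3 / 12 = 1611499500.0 mm^4
y_t = 195.0 mm
M_cr = fr * I / y_t = 3.668 * 1611499500.0 / 195.0 N-mm
= 30.3125 kN-m

30.3125 kN-m


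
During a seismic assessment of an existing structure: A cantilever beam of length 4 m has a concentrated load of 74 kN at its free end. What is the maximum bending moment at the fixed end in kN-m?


For a cantilever with a point load at the free end:
M_max = P * L = 74 * 4 = 296 kN-m

296 kN-m


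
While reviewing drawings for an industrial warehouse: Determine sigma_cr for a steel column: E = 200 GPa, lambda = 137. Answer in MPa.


sigma_cr = pi^2 * E / lambda^2
= 9.8696 * 200000.0 / 137^2
= 9.8696 * 200000.0 / 18769
= 105.1692 MPa

105.1692 MPa


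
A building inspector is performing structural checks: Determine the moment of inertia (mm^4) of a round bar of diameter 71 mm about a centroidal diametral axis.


r = d / 2 = 71 / 2 = 35.5 mm
I = pi * r^4 / 4 = pi * 35.5^4 / 4
= 1247392.97 mm^4

1247392.97 mm^4


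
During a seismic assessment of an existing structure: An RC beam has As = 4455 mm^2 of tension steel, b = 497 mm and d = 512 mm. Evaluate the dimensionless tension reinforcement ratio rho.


rho = As / (b * d)
= 4455 / (497 * 512)
= 4455 / 254464
= 0.017507 (dimensionless)

0.017507 (dimensionless)


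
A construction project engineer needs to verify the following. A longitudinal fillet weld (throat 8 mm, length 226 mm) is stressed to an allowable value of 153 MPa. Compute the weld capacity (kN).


Strength = throat * length * allowable stress
= 8 * 226 * 153 N
= 276624 N
= 276.62 kN

276.62 kN


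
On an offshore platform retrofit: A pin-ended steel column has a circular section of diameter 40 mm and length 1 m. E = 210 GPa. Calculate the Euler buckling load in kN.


I = pi * d^4 / 64 = 125663.71 mm^4
L = 1000.0 mm
P_cr = pi^2 * E * I / L^2
= 9.8696 * 210000.0 * 125663.71 / 1000.0^2
= 260452.72 N = 260.4527 kN

260.4527 kN


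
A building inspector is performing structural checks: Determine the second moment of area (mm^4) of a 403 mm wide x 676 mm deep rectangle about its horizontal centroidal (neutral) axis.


I = b * h^3 / 12
= 403 * 676^3 / 12
= 403 * 308915776 / 12
= 10374421477.33 mm^4

10374421477.33 mm^4


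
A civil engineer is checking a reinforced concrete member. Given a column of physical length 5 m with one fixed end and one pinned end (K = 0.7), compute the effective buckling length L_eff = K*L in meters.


L_eff = K * L
= 0.7 * 5
= 3.5 m

3.5 m


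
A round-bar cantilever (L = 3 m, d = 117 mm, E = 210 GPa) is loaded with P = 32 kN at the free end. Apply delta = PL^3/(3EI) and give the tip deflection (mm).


I = pi * d^4 / 64 = pi * 117^4 / 64 = 9198422.33 mm^4
L = 3000.0 mm, P = 32000.0 N, E = 210000.0 MPa
delta = P * L^3 / (3 * E * I)
= 32000.0 * 3000.0^3 / (3 * 210000.0 * 9198422.33)
= 149.0939 mm

149.0939 mm


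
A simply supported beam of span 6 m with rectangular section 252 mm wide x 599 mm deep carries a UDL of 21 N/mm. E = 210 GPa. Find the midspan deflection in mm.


I = 252 * 599^3 / 12 = 4513357779.0 mm^4
L = 6000.0 mm, w = 21 N/mm, E = 210000.0 MPa
delta = 5 * w * L^4 / (384 * E * I)
= 5 * 21 * 6000.0^4 / (384 * 210000.0 * 4513357779.0)
= 0.3739 mm

0.3739 mm


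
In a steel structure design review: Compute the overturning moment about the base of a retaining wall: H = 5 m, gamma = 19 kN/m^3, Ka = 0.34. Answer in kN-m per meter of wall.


Pa = 0.5 * Ka * gamma * H^2
= 0.5 * 0.34 * 19 * 5^2
= 80.75 kN/m
Arm = H / 3 = 5 / 3 = 1.6667 m
Mo = Pa * arm = Pa * H / 3 = 80.75 * 5 / 3 = 134.5833 kN-m/m

134.5833 kN-m/m


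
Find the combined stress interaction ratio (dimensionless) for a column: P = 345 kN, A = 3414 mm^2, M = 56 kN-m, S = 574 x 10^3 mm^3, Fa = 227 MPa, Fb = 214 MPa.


f_a = P / A = 345000.0 / 3414 = 101.0545 MPa
f_b = M / S = 56000000.0 / 574000.0 = 97.561 MPa
Ratio = f_a / Fa + f_b / Fb
= 101.0545 / 227 + 97.561 / 214
= 0.9011 (dimensionless)

0.9011 (dimensionless)


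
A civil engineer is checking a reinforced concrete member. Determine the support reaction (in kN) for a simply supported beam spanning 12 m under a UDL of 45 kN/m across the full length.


Total load = w * L = 45 * 12 = 540 kN
By symmetry, each reaction R = total / 2 = 540 / 2 = 270.0 kN

270.0 kN


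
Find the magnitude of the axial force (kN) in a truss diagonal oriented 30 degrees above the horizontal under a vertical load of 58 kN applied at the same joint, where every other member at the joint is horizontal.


At the joint, only the diagonal has a vertical component, so vertical equilibrium gives:
F * sin(30) = 58
F = 58 / sin(30)
= 58 / 0.5
= 116.0 kN

116.0 kN


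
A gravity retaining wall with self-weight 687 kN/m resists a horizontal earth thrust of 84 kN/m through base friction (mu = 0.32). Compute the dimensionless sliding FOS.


Resisting force = mu * W = 0.32 * 687 = 219.84 kN/m
FOS = Resisting / Driving = 219.84 / 84
= 2.6171 (dimensionless)

2.6171 (dimensionless)


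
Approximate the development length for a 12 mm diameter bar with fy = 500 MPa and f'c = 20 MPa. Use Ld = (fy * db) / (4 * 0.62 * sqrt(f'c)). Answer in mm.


Ld = (fy * db) / (4 * 0.62 * sqrt(f'c))
= (500 * 12) / (4 * 0.62 * sqrt(20))
= 6000 / 11.0909
= 540.98 mm

540.98 mm


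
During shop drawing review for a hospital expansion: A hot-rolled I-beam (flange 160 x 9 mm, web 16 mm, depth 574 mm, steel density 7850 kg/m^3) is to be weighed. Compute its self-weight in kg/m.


A_flanges = 2 * 160 * 9 = 2880 mm^2
A_web = (574 - 2 * 9) * 16 = 8896 mm^2
A_total = 2880 + 8896 = 11776 mm^2 = 0.011776 m^2
Weight = rho * A = 7850 * 0.011776 = 92.4416 kg/m

92.4416 kg/m


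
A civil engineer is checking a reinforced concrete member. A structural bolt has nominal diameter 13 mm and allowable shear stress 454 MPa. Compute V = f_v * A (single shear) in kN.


A = pi * d^2 / 4 = pi * 13^2 / 4 = 132.7323 mm^2
V = f_v * A / 1000 = 454 * 132.7323 / 1000
= 60.2605 kN

60.2605 kN


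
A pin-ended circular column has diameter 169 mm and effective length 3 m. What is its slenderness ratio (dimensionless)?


Radius of gyration r = d / 4 = 169 / 4 = 42.25 mm
L_eff = 3000.0 mm
Slenderness ratio = L / r = 3000.0 / 42.25 = 71.01 (dimensionless)

71.01 (dimensionless)


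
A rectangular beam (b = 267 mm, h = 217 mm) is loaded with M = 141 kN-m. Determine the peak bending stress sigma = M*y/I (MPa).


I = b * h^3 / 12 = 267 * 217^3 / 12 = 227357464.25 mm^4
y = h / 2 = 217 / 2 = 108.5 mm
M = 141 kN-m = 141000000.0 N-mm
sigma = M * y / I = 141000000.0 * 108.5 / 227357464.25
= 67.29 MPa

67.29 MPa


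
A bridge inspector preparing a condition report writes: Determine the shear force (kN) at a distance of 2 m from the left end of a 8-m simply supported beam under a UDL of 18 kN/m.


R_A = w * L / 2 = 18 * 8 / 2 = 72.0 kN
V(x) = R_A - w * x = 72.0 - 18 * 2
= 36.0 kN

36.0 kN


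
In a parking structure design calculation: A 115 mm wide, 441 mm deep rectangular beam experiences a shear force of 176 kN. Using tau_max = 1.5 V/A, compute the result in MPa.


A = b * h = 115 * 441 = 50715 mm^2
V = 176 kN = 176000.0 N
tau_max = 1.5 * V / A = 1.5 * 176000.0 / 50715
= 5.2056 MPa

5.2056 MPa


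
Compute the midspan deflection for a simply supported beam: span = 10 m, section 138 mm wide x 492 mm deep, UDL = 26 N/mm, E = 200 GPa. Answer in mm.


I = 138 * 492^3 / 12 = 1369598112.0 mm^4
L = 10000.0 mm, w = 26 N/mm, E = 200000.0 MPa
delta = 5 * w * L^4 / (384 * E * I)
= 5 * 26 * 10000.0^4 / (384 * 200000.0 * 1369598112.0)
= 12.3592 mm

12.3592 mm


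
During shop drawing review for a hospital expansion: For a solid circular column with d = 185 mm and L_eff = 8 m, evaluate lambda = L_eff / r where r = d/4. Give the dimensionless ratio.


Radius of gyration r = d / 4 = 185 / 4 = 46.25 mm
L_eff = 8000.0 mm
Slenderness ratio = L / r = 8000.0 / 46.25 = 172.97 (dimensionless)

172.97 (dimensionless)


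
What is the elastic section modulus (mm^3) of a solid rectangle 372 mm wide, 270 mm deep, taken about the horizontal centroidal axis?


S = b * h^2 / 6
= 372 * 270^2 / 6
= 372 * 72900 / 6
= 4519800.0 mm^3

4519800.0 mm^3


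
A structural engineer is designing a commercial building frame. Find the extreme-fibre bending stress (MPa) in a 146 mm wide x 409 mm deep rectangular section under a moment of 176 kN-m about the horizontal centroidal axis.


I = b * h^3 / 12 = 146 * 409^3 / 12 = 832418136.17 mm^4
y = h / 2 = 409 / 2 = 204.5 mm
M = 176 kN-m = 176000000.0 N-mm
sigma = M * y / I = 176000000.0 * 204.5 / 832418136.17
= 43.24 MPa

43.24 MPa


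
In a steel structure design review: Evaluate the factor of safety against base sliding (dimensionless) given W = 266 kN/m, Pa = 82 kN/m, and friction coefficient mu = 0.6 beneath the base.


Resisting force = mu * W = 0.6 * 266 = 159.6 kN/m
FOS = Resisting / Driving = 159.6 / 82
= 1.9463 (dimensionless)

1.9463 (dimensionless)


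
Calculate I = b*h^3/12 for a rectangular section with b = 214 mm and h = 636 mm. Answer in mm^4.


I = b * h^3 / 12
= 214 * 636^3 / 12
= 214 * 257259456 / 12
= 4587793632.0 mm^4

4587793632.0 mm^4


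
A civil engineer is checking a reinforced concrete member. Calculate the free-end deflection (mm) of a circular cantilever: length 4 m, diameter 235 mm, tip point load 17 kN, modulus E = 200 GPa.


I = pi * d^4 / 64 = pi * 235^4 / 64 = 149706738.1 mm^4
L = 4000.0 mm, P = 17000.0 N, E = 200000.0 MPa
delta = P * L^3 / (3 * E * I)
= 17000.0 * 4000.0^3 / (3 * 200000.0 * 149706738.1)
= 12.1126 mm

12.1126 mm


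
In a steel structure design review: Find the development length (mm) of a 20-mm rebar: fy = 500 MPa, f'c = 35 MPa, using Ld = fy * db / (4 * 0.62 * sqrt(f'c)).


Ld = (fy * db) / (4 * 0.62 * sqrt(f'c))
= (500 * 20) / (4 * 0.62 * sqrt(35))
= 10000 / 14.6719
= 681.58 mm

681.58 mm


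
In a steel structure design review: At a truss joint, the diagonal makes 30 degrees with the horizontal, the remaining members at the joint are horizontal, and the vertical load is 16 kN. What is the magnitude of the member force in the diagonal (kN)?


At the joint, only the diagonal has a vertical component, so vertical equilibrium gives:
F * sin(30) = 16
F = 16 / sin(30)
= 16 / 0.5
= 32.0 kN

32.0 kN


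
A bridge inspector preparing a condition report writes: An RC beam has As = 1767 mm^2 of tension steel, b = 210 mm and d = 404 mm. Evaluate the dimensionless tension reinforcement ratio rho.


rho = As / (b * d)
= 1767 / (210 * 404)
= 1767 / 84840
= 0.020827 (dimensionless)

0.020827 (dimensionless)


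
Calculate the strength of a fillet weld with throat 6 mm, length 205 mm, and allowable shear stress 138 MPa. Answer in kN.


Strength = throat * length * allowable stress
= 6 * 205 * 138 N
= 169740 N
= 169.74 kN

169.74 kN


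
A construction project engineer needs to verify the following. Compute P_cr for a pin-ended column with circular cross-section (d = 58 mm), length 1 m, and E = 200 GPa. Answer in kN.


I = pi * d^4 / 64 = 555497.2 mm^4
L = 1000.0 mm
P_cr = pi^2 * E * I / L^2
= 9.8696 * 200000.0 * 555497.2 / 1000.0^2
= 1096507.52 N = 1096.5075 kN

1096.5075 kN


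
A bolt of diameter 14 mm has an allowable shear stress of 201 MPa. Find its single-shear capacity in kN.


A = pi * d^2 / 4 = pi * 14^2 / 4 = 153.938 mm^2
V = f_v * A / 1000 = 201 * 153.938 / 1000
= 30.9415 kN

30.9415 kN


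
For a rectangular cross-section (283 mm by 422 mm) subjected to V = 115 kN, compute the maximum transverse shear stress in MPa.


A = b * h = 283 * 422 = 119426 mm^2
V = 115 kN = 115000.0 N
tau_max = 1.5 * V / A = 1.5 * 115000.0 / 119426
= 1.4444 MPa

1.4444 MPa


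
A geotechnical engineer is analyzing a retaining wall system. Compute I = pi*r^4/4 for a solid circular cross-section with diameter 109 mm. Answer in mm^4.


r = d / 2 = 109 / 2 = 54.5 mm
I = pi * r^4 / 4 = pi * 54.5^4 / 4
= 6929085.02 mm^4

6929085.02 mm^4


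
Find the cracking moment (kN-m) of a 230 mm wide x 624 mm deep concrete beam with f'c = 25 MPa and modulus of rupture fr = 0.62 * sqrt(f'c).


fr = 0.62 * sqrt(25) = 0.62 * 5.0 = 3.1 MPa
I = 230 * 624^3 / 12 = 4656936960.0 mm^4
y_t = 312.0 mm
M_cr = fr * I / y_t = 3.1 * 4656936960.0 / 312.0 N-mm
= 46.2708 kN-m

46.2708 kN-m


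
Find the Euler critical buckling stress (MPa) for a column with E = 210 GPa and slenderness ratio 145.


sigma_cr = pi^2 * E / lambda^2
= 9.8696 * 210000.0 / 145^2
= 9.8696 * 210000.0 / 21025
= 98.5787 MPa

98.5787 MPa


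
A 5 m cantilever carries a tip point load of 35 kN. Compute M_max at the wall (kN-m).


For a cantilever with a point load at the free end:
M_max = P * L = 35 * 5 = 175 kN-m

175 kN-m


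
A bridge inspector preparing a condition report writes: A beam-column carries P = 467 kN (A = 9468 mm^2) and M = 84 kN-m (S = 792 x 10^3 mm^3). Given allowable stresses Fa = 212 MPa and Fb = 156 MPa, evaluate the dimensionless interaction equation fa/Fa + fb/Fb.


f_a = P / A = 467000.0 / 9468 = 49.324 MPa
f_b = M / S = 84000000.0 / 792000.0 = 106.0606 MPa
Ratio = f_a / Fa + f_b / Fb
= 49.324 / 212 + 106.0606 / 156
= 0.9125 (dimensionless)

0.9125 (dimensionless)


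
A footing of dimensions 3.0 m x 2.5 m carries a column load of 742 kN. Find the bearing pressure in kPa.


A = 3.0 * 2.5 = 7.5 m^2
q = P / A = 742 / 7.5
= 98.9333 kPa

98.9333 kPa


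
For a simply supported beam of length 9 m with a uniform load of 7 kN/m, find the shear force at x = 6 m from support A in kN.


R_A = w * L / 2 = 7 * 9 / 2 = 31.5 kN
V(x) = R_A - w * x = 31.5 - 7 * 6
= -10.5 kN

-10.5 kN


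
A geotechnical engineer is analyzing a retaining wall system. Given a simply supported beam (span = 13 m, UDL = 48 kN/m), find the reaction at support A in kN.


Total load = w * L = 48 * 13 = 624 kN
By symmetry, each reaction R = total / 2 = 624 / 2 = 312.0 kN

312.0 kN


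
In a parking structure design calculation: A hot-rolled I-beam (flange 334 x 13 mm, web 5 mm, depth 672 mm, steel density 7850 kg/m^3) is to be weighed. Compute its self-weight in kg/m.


A_flanges = 2 * 334 * 13 = 8684 mm^2
A_web = (672 - 2 * 13) * 5 = 3230 mm^2
A_total = 8684 + 3230 = 11914 mm^2 = 0.011914 m^2
Weight = rho * A = 7850 * 0.011914 = 93.5249 kg/m

93.5249 kg/m


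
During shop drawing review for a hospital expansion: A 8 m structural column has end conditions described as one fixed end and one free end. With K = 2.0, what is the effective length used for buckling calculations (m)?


L_eff = K * L
= 2.0 * 8
= 16.0 m

16.0 m


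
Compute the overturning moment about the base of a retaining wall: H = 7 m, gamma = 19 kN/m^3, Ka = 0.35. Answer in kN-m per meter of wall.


Pa = 0.5 * Ka * gamma * H^2
= 0.5 * 0.35 * 19 * 7^2
= 162.925 kN/m
Arm = H / 3 = 7 / 3 = 2.3333 m
Mo = Pa * arm = Pa * H / 3 = 162.925 * 7 / 3 = 380.1583 kN-m/m

380.1583 kN-m/m


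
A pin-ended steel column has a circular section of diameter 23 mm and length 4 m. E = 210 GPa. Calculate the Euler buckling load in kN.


I = pi * d^4 / 64 = 13736.66 mm^4
L = 4000.0 mm
P_cr = pi^2 * E * I / L^2
= 9.8696 * 210000.0 * 13736.66 / 4000.0^2
= 1779.43 N = 1.7794 kN

1.7794 kN


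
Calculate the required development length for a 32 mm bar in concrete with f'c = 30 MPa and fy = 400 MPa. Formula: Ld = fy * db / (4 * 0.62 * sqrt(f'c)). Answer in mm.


Ld = (fy * db) / (4 * 0.62 * sqrt(f'c))
= (400 * 32) / (4 * 0.62 * sqrt(30))
= 12800 / 13.5835
= 942.32 mm

942.32 mm


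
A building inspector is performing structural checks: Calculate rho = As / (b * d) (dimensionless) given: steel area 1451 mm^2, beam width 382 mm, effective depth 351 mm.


rho = As / (b * d)
= 1451 / (382 * 351)
= 1451 / 134082
= 0.010822 (dimensionless)

0.010822 (dimensionless)


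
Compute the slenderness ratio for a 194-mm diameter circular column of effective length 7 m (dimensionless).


Radius of gyration r = d / 4 = 194 / 4 = 48.5 mm
L_eff = 7000.0 mm
Slenderness ratio = L / r = 7000.0 / 48.5 = 144.33 (dimensionless)

144.33 (dimensionless)


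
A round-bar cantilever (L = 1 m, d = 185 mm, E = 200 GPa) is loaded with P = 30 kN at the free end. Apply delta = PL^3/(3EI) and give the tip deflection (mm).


I = pi * d^4 / 64 = pi * 185^4 / 64 = 57498539.35 mm^4
L = 1000.0 mm, P = 30000.0 N, E = 200000.0 MPa
delta = P * L^3 / (3 * E * I)
= 30000.0 * 1000.0^3 / (3 * 200000.0 * 57498539.35)
= 0.8696 mm

0.8696 mm


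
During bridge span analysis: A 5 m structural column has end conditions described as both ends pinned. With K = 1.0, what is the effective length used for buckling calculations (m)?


L_eff = K * L
= 1.0 * 5
= 5.0 m

5.0 m


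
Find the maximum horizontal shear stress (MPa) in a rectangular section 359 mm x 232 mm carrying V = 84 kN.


A = b * h = 359 * 232 = 83288 mm^2
V = 84 kN = 84000.0 N
tau_max = 1.5 * V / A = 1.5 * 84000.0 / 83288
= 1.5128 MPa

1.5128 MPa


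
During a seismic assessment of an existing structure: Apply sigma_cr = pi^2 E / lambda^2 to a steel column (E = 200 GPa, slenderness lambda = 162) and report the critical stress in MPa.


sigma_cr = pi^2 * E / lambda^2
= 9.8696 * 200000.0 / 162^2
= 9.8696 * 200000.0 / 26244
= 75.2142 MPa

75.2142 MPa


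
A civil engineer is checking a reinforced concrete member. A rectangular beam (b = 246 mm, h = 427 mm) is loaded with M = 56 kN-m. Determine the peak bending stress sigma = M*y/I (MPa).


I = b * h^3 / 12 = 246 * 427^3 / 12 = 1596016901.5 mm^4
y = h / 2 = 427 / 2 = 213.5 mm
M = 56 kN-m = 56000000.0 N-mm
sigma = M * y / I = 56000000.0 * 213.5 / 1596016901.5
= 7.49 MPa

7.49 MPa


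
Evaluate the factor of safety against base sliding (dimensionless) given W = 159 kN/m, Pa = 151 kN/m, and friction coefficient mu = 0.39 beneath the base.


Resisting force = mu * W = 0.39 * 159 = 62.01 kN/m
FOS = Resisting / Driving = 62.01 / 151
= 0.4107 (dimensionless)

0.4107 (dimensionless)


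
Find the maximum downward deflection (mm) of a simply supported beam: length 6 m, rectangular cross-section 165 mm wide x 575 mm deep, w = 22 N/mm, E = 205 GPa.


I = 165 * 575^3 / 12 = 2614003906.25 mm^4
L = 6000.0 mm, w = 22 N/mm, E = 205000.0 MPa
delta = 5 * w * L^4 / (384 * E * I)
= 5 * 22 * 6000.0^4 / (384 * 205000.0 * 2614003906.25)
= 0.6928 mm

0.6928 mm


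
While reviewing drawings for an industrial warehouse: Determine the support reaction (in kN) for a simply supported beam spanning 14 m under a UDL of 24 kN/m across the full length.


Total load = w * L = 24 * 14 = 336 kN
By symmetry, each reaction R = total / 2 = 336 / 2 = 168.0 kN

168.0 kN


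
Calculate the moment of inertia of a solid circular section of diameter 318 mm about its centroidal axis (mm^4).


r = d / 2 = 318 / 2 = 159.0 mm
I = pi * r^4 / 4 = pi * 159.0^4 / 4
= 501970712.14 mm^4

501970712.14 mm^4


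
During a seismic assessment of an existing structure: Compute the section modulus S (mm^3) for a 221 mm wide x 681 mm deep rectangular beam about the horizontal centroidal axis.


S = b * h^2 / 6
= 221 * 681^2 / 6
= 221 * 463761 / 6
= 17081863.5 mm^3

17081863.5 mm^3


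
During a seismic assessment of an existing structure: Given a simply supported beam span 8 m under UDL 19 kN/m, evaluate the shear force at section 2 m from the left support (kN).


R_A = w * L / 2 = 19 * 8 / 2 = 76.0 kN
V(x) = R_A - w * x = 76.0 - 19 * 2
= 38.0 kN

38.0 kN


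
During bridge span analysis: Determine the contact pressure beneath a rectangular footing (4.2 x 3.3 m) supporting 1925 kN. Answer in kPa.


A = 4.2 * 3.3 = 13.86 m^2
q = P / A = 1925 / 13.86
= 138.8889 kPa

138.8889 kPa


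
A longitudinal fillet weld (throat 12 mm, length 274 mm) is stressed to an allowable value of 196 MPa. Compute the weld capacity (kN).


Strength = throat * length * allowable stress
= 12 * 274 * 196 N
= 644448 N
= 644.45 kN

644.45 kN


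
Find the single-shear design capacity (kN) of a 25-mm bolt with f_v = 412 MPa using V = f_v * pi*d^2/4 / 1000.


A = pi * d^2 / 4 = pi * 25^2 / 4 = 490.8739 mm^2
V = f_v * A / 1000 = 412 * 490.8739 / 1000
= 202.24 kN

202.24 kN


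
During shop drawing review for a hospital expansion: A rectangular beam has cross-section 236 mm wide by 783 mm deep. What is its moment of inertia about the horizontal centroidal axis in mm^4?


I = b * h^3 / 12
= 236 * 783^3 / 12
= 236 * 480048687 / 12
= 9440957511.0 mm^4

9440957511.0 mm^4


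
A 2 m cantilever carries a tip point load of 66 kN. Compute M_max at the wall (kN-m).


For a cantilever with a point load at the free end:
M_max = P * L = 66 * 2 = 132 kN-m

132 kN-m


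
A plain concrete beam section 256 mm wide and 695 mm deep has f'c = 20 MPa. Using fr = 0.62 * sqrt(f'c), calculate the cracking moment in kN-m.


fr = 0.62 * sqrt(20) = 0.62 * 4.4721 = 2.7727 MPa
I = 256 * 695^3 / 12 = 7161650666.67 mm^4
y_t = 347.5 mm
M_cr = fr * I / y_t = 2.7727 * 7161650666.67 / 347.5 N-mm
= 57.1433 kN-m

57.1433 kN-m


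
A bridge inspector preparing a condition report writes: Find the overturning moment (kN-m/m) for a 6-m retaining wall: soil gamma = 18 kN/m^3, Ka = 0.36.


Pa = 0.5 * Ka * gamma * H^2
= 0.5 * 0.36 * 18 * 6^2
= 116.64 kN/m
Arm = H / 3 = 6 / 3 = 2.0 m
Mo = Pa * arm = Pa * H / 3 = 116.64 * 6 / 3 = 233.28 kN-m/m

233.28 kN-m/m


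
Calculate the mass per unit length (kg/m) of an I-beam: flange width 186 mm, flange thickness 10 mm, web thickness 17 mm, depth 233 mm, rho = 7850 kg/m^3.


A_flanges = 2 * 186 * 10 = 3720 mm^2
A_web = (233 - 2 * 10) * 17 = 3621 mm^2
A_total = 3720 + 3621 = 7341 mm^2 = 0.007341 m^2
Weight = rho * A = 7850 * 0.007341 = 57.6268 kg/m

57.6268 kg/m
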